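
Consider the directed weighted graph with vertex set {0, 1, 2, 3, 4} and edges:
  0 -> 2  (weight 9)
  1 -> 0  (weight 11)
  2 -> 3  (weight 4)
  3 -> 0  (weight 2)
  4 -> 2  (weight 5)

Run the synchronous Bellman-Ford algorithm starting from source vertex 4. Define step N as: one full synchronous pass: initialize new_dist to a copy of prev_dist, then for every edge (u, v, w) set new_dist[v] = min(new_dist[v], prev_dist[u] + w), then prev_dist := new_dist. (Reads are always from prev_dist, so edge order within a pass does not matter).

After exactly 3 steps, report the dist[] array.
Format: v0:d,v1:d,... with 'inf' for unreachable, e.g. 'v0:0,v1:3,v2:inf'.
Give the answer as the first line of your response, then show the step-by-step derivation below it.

v0:11,v1:inf,v2:5,v3:9,v4:0

step 1: dist = v0:inf,v1:inf,v2:5,v3:inf,v4:0
step 2: dist = v0:inf,v1:inf,v2:5,v3:9,v4:0
step 3: dist = v0:11,v1:inf,v2:5,v3:9,v4:0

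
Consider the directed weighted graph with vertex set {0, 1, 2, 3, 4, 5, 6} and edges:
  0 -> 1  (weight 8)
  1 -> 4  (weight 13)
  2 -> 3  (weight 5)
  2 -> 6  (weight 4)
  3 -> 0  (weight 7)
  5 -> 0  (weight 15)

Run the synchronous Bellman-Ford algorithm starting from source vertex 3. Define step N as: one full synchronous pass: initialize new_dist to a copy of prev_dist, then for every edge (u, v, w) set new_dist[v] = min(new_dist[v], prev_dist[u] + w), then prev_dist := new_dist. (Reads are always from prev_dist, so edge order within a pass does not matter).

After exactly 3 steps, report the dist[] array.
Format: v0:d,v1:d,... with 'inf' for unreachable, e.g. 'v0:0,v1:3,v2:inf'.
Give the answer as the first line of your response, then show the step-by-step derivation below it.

v0:7,v1:15,v2:inf,v3:0,v4:28,v5:inf,v6:inf

step 1: dist = v0:7,v1:inf,v2:inf,v3:0,v4:inf,v5:inf,v6:inf
step 2: dist = v0:7,v1:15,v2:inf,v3:0,v4:inf,v5:inf,v6:inf
step 3: dist = v0:7,v1:15,v2:inf,v3:0,v4:28,v5:inf,v6:inf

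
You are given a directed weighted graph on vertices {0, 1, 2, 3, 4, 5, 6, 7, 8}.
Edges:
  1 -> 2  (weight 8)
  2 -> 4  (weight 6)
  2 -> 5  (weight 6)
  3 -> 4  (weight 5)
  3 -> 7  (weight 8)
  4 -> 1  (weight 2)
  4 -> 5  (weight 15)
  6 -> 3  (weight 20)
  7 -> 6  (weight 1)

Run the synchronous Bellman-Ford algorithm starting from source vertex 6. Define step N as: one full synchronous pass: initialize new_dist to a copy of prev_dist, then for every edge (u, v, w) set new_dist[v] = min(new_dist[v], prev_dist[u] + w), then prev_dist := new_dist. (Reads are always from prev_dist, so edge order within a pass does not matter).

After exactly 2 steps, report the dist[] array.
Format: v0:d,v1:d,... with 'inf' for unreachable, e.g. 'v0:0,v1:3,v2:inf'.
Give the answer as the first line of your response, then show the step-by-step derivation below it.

v0:inf,v1:inf,v2:inf,v3:20,v4:25,v5:inf,v6:0,v7:28,v8:inf

step 1: dist = v0:inf,v1:inf,v2:inf,v3:20,v4:inf,v5:inf,v6:0,v7:inf,v8:inf
step 2: dist = v0:inf,v1:inf,v2:inf,v3:20,v4:25,v5:inf,v6:0,v7:28,v8:inf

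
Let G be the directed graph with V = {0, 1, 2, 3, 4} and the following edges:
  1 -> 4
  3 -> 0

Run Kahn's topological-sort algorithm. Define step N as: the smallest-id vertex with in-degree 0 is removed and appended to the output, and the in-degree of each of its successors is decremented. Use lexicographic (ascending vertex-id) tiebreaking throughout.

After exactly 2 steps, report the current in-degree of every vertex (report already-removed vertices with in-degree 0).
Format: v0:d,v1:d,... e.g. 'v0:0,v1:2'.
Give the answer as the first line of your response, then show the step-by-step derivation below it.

v0:1,v1:0,v2:0,v3:0,v4:0

step 1: output 1; order=[1]; indeg=(1,0,0,0,0)
step 2: output 2; order=[1,2]; indeg=(1,0,0,0,0)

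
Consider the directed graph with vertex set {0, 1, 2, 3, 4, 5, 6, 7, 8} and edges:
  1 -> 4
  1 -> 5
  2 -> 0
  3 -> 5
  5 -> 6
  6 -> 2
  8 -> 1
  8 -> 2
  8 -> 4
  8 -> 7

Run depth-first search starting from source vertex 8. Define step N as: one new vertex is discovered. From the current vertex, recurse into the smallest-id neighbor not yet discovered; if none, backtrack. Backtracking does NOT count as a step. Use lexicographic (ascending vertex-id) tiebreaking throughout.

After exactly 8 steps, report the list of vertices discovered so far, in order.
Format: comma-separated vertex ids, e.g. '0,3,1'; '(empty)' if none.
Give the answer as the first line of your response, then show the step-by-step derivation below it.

8,1,4,5,6,2,0,7

step 1: discover 8; path=8; order=8
step 2: discover 1; path=8>1; order=8,1
step 3: discover 4; path=8>1>4; order=8,1,4
step 4: discover 5; path=8>1>5; order=8,1,4,5
step 5: discover 6; path=8>1>5>6; order=8,1,4,5,6
step 6: discover 2; path=8>1>5>6>2; order=8,1,4,5,6,2
step 7: discover 0; path=8>1>5>6>2>0; order=8,1,4,5,6,2,0
step 8: discover 7; path=8>7; order=8,1,4,5,6,2,0,7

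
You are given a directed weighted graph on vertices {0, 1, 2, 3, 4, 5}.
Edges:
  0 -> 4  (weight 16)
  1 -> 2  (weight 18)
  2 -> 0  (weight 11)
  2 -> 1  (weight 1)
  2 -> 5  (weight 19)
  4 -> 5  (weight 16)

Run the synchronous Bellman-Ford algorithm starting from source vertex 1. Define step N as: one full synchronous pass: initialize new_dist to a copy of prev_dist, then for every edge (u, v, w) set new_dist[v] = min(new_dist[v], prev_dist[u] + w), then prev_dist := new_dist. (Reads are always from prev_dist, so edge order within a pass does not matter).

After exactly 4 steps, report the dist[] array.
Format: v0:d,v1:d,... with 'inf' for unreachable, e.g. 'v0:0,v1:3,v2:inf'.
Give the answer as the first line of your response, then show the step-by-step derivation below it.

v0:29,v1:0,v2:18,v3:inf,v4:45,v5:37

step 1: dist = v0:inf,v1:0,v2:18,v3:inf,v4:inf,v5:inf
step 2: dist = v0:29,v1:0,v2:18,v3:inf,v4:inf,v5:37
step 3: dist = v0:29,v1:0,v2:18,v3:inf,v4:45,v5:37
step 4: dist = v0:29,v1:0,v2:18,v3:inf,v4:45,v5:37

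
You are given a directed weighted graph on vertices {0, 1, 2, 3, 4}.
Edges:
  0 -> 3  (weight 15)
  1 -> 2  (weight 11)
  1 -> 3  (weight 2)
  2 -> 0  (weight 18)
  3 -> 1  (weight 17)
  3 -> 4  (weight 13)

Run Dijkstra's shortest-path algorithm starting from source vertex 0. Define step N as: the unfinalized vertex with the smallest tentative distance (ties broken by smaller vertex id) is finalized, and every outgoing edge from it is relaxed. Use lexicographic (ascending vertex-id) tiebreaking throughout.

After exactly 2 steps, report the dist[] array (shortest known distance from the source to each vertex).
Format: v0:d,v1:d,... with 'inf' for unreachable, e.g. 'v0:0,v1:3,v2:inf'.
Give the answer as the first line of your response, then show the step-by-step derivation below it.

v0:0,v1:32,v2:inf,v3:15,v4:28

step 1: dist = v0:0,v1:inf,v2:inf,v3:15,v4:inf
step 2: dist = v0:0,v1:32,v2:inf,v3:15,v4:28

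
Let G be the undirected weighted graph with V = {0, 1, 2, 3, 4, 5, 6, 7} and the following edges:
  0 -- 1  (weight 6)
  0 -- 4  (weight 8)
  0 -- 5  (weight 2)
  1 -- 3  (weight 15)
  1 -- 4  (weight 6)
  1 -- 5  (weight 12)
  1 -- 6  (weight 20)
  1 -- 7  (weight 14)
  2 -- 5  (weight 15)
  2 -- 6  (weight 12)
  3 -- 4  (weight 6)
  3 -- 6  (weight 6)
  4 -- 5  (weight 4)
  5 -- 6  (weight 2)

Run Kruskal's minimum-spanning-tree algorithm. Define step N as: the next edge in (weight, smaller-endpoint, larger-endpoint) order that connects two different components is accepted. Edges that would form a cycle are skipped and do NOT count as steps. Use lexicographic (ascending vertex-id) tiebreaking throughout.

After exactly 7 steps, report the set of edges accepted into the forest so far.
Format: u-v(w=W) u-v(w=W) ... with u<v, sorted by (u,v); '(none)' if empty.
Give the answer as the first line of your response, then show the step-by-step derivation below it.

0-1(w=6) 0-5(w=2) 1-7(w=14) 2-6(w=12) 3-4(w=6) 4-5(w=4) 5-6(w=2)

step 1: add edge 0-5 (w=2); MST = {0-5(w=2)}
step 2: add edge 5-6 (w=2); MST = {0-5(w=2) 5-6(w=2)}
step 3: add edge 4-5 (w=4); MST = {0-5(w=2) 4-5(w=4) 5-6(w=2)}
step 4: add edge 0-1 (w=6); MST = {0-1(w=6) 0-5(w=2) 4-5(w=4) 5-6(w=2)}
step 5: add edge 3-4 (w=6); MST = {0-1(w=6) 0-5(w=2) 3-4(w=6) 4-5(w=4) 5-6(w=2)}
step 6: add edge 2-6 (w=12); MST = {0-1(w=6) 0-5(w=2) 2-6(w=12) 3-4(w=6) 4-5(w=4) 5-6(w=2)}
step 7: add edge 1-7 (w=14); MST = {0-1(w=6) 0-5(w=2) 1-7(w=14) 2-6(w=12) 3-4(w=6) 4-5(w=4) 5-6(w=2)}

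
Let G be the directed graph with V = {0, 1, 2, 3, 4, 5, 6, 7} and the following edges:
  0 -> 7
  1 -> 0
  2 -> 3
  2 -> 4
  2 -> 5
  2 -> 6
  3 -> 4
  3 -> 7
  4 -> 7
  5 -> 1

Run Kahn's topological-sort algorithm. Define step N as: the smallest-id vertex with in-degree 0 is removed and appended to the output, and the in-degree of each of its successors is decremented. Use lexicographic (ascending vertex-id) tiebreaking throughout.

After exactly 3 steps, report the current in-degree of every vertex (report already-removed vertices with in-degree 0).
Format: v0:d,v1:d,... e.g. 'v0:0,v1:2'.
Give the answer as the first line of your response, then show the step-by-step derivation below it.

v0:1,v1:1,v2:0,v3:0,v4:0,v5:0,v6:0,v7:1

step 1: output 2; order=[2]; indeg=(1,1,0,0,1,0,0,3)
step 2: output 3; order=[2,3]; indeg=(1,1,0,0,0,0,0,2)
step 3: output 4; order=[2,3,4]; indeg=(1,1,0,0,0,0,0,1)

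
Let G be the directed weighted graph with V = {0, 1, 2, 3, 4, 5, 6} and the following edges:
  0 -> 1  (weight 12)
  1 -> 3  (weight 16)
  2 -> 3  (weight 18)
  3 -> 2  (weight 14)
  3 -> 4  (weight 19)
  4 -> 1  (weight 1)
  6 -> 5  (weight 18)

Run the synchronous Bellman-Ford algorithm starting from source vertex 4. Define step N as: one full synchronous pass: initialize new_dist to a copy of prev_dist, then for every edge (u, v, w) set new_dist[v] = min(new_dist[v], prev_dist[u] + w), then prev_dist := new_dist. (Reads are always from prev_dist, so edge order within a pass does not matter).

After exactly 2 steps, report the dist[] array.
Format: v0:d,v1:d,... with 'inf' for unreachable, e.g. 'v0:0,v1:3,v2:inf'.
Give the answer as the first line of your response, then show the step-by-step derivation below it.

v0:inf,v1:1,v2:inf,v3:17,v4:0,v5:inf,v6:inf

step 1: dist = v0:inf,v1:1,v2:inf,v3:inf,v4:0,v5:inf,v6:inf
step 2: dist = v0:inf,v1:1,v2:inf,v3:17,v4:0,v5:inf,v6:inf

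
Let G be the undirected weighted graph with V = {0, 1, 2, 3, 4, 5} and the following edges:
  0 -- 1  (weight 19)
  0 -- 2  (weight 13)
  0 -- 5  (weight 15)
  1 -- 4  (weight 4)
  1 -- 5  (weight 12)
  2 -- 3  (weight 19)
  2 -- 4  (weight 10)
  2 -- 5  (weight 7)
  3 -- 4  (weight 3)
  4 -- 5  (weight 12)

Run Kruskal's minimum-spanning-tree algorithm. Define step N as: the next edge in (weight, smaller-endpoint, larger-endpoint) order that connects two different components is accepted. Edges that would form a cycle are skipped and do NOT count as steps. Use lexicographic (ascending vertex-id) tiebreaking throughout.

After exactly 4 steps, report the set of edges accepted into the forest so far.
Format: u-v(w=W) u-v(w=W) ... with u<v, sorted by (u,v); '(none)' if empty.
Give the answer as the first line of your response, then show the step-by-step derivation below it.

1-4(w=4) 2-4(w=10) 2-5(w=7) 3-4(w=3)

step 1: add edge 3-4 (w=3); MST = {3-4(w=3)}
step 2: add edge 1-4 (w=4); MST = {1-4(w=4) 3-4(w=3)}
step 3: add edge 2-5 (w=7); MST = {1-4(w=4) 2-5(w=7) 3-4(w=3)}
step 4: add edge 2-4 (w=10); MST = {1-4(w=4) 2-4(w=10) 2-5(w=7) 3-4(w=3)}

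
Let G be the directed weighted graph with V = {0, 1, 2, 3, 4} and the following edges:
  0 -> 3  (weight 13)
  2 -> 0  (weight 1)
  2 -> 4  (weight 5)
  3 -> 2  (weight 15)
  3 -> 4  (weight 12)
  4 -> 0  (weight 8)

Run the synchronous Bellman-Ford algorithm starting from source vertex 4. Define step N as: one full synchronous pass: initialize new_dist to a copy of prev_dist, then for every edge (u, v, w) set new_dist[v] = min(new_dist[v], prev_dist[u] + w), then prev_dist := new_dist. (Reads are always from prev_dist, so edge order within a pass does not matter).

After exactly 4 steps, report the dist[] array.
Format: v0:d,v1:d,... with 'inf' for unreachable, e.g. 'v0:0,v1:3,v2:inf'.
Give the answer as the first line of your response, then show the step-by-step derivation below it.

v0:8,v1:inf,v2:36,v3:21,v4:0

step 1: dist = v0:8,v1:inf,v2:inf,v3:inf,v4:0
step 2: dist = v0:8,v1:inf,v2:inf,v3:21,v4:0
step 3: dist = v0:8,v1:inf,v2:36,v3:21,v4:0
step 4: dist = v0:8,v1:inf,v2:36,v3:21,v4:0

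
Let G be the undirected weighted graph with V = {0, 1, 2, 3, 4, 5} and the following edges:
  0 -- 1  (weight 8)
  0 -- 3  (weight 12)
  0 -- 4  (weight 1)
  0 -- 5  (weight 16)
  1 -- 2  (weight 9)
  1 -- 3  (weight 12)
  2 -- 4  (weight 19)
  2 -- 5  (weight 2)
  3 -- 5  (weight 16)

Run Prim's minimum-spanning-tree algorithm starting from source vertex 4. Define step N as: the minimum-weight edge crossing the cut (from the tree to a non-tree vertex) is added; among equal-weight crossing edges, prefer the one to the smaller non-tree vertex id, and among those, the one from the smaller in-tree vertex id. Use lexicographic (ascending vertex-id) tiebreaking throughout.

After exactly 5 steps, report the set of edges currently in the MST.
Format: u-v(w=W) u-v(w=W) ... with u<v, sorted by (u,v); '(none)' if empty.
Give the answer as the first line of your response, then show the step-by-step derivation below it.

0-1(w=8) 0-3(w=12) 0-4(w=1) 1-2(w=9) 2-5(w=2)

step 1: add edge 0-4 (w=1); MST = {0-4(w=1)}
step 2: add edge 0-1 (w=8); MST = {0-1(w=8) 0-4(w=1)}
step 3: add edge 1-2 (w=9); MST = {0-1(w=8) 0-4(w=1) 1-2(w=9)}
step 4: add edge 2-5 (w=2); MST = {0-1(w=8) 0-4(w=1) 1-2(w=9) 2-5(w=2)}
step 5: add edge 0-3 (w=12); MST = {0-1(w=8) 0-3(w=12) 0-4(w=1) 1-2(w=9) 2-5(w=2)}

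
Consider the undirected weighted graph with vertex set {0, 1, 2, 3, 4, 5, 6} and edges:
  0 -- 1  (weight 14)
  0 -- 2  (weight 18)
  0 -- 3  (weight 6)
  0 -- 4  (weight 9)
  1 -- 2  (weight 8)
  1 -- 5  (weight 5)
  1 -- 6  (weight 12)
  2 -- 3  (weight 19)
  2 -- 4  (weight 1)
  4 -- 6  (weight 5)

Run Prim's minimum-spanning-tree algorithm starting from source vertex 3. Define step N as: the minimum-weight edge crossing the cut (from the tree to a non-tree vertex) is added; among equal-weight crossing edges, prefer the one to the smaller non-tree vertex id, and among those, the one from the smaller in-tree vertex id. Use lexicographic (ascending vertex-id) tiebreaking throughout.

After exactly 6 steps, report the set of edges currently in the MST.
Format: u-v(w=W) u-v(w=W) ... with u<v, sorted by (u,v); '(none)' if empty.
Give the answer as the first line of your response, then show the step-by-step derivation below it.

0-3(w=6) 0-4(w=9) 1-2(w=8) 1-5(w=5) 2-4(w=1) 4-6(w=5)

step 1: add edge 0-3 (w=6); MST = {0-3(w=6)}
step 2: add edge 0-4 (w=9); MST = {0-3(w=6) 0-4(w=9)}
step 3: add edge 2-4 (w=1); MST = {0-3(w=6) 0-4(w=9) 2-4(w=1)}
step 4: add edge 4-6 (w=5); MST = {0-3(w=6) 0-4(w=9) 2-4(w=1) 4-6(w=5)}
step 5: add edge 1-2 (w=8); MST = {0-3(w=6) 0-4(w=9) 1-2(w=8) 2-4(w=1) 4-6(w=5)}
step 6: add edge 1-5 (w=5); MST = {0-3(w=6) 0-4(w=9) 1-2(w=8) 1-5(w=5) 2-4(w=1) 4-6(w=5)}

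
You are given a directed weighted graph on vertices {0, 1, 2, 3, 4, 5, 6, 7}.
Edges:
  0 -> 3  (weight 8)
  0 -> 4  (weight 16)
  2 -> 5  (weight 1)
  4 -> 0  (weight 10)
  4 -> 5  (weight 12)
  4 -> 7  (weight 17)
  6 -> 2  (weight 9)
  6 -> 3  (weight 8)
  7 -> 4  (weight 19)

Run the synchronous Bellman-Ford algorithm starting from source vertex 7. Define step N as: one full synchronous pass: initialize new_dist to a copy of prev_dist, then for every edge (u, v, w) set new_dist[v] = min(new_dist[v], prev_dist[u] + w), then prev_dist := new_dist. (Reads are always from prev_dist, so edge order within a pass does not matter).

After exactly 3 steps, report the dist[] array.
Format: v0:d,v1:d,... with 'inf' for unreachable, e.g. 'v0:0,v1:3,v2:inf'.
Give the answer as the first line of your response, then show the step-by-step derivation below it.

v0:29,v1:inf,v2:inf,v3:37,v4:19,v5:31,v6:inf,v7:0

step 1: dist = v0:inf,v1:inf,v2:inf,v3:inf,v4:19,v5:inf,v6:inf,v7:0
step 2: dist = v0:29,v1:inf,v2:inf,v3:inf,v4:19,v5:31,v6:inf,v7:0
step 3: dist = v0:29,v1:inf,v2:inf,v3:37,v4:19,v5:31,v6:inf,v7:0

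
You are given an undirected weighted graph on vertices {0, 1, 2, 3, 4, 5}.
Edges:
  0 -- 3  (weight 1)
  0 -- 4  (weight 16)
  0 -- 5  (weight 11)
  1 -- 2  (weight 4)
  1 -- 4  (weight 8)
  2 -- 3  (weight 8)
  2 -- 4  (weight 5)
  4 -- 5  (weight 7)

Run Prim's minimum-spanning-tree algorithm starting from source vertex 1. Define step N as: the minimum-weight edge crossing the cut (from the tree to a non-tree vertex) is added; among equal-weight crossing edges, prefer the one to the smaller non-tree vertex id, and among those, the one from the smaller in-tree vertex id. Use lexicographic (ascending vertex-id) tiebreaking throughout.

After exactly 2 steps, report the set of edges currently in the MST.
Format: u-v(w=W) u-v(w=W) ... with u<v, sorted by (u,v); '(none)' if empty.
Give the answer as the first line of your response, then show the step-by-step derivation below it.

1-2(w=4) 2-4(w=5)

step 1: add edge 1-2 (w=4); MST = {1-2(w=4)}
step 2: add edge 2-4 (w=5); MST = {1-2(w=4) 2-4(w=5)}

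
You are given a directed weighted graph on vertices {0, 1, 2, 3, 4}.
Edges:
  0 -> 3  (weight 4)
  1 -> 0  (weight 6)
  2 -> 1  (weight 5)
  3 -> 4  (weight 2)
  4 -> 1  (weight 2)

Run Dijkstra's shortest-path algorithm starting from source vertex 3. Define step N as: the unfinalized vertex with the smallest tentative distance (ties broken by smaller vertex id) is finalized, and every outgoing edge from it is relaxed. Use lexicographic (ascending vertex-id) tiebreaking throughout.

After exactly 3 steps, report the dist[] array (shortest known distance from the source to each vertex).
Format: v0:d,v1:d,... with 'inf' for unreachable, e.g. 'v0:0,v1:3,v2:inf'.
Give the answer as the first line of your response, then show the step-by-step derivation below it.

v0:10,v1:4,v2:inf,v3:0,v4:2

step 1: dist = v0:inf,v1:inf,v2:inf,v3:0,v4:2
step 2: dist = v0:inf,v1:4,v2:inf,v3:0,v4:2
step 3: dist = v0:10,v1:4,v2:inf,v3:0,v4:2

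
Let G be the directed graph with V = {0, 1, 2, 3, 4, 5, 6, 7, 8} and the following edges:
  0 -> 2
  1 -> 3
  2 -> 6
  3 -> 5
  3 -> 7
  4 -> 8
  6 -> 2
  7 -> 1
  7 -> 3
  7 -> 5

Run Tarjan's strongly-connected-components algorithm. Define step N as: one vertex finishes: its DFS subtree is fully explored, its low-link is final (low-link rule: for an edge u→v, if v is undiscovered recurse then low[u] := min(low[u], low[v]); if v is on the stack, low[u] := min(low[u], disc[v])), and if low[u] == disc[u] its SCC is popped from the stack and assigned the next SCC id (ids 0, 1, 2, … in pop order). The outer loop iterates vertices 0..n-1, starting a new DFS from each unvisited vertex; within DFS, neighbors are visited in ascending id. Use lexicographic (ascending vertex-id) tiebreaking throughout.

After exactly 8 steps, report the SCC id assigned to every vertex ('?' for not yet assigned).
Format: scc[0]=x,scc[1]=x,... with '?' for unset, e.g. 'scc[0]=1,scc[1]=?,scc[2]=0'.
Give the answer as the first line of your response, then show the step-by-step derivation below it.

scc[0]=1,scc[1]=3,scc[2]=0,scc[3]=3,scc[4]=?,scc[5]=2,scc[6]=0,scc[7]=3,scc[8]=4

step 1: low=(low[0]=0,low[1]=?,low[2]=1,low[3]=?,low[4]=?,low[5]=?,low[6]=1,low[7]=?,low[8]=?); scc=(scc[0]=?,scc[1]=?,scc[2]=?,scc[3]=?,scc[4]=?,scc[5]=?,scc[6]=?,scc[7]=?,scc[8]=?)
step 2: low=(low[0]=0,low[1]=?,low[2]=1,low[3]=?,low[4]=?,low[5]=?,low[6]=1,low[7]=?,low[8]=?); scc=(scc[0]=?,scc[1]=?,scc[2]=0,scc[3]=?,scc[4]=?,scc[5]=?,scc[6]=0,scc[7]=?,scc[8]=?)
step 3: low=(low[0]=0,low[1]=?,low[2]=1,low[3]=?,low[4]=?,low[5]=?,low[6]=1,low[7]=?,low[8]=?); scc=(scc[0]=1,scc[1]=?,scc[2]=0,scc[3]=?,scc[4]=?,scc[5]=?,scc[6]=0,scc[7]=?,scc[8]=?)
step 4: low=(low[0]=0,low[1]=3,low[2]=1,low[3]=4,low[4]=?,low[5]=5,low[6]=1,low[7]=?,low[8]=?); scc=(scc[0]=1,scc[1]=?,scc[2]=0,scc[3]=?,scc[4]=?,scc[5]=2,scc[6]=0,scc[7]=?,scc[8]=?)
step 5: low=(low[0]=0,low[1]=3,low[2]=1,low[3]=4,low[4]=?,low[5]=5,low[6]=1,low[7]=3,low[8]=?); scc=(scc[0]=1,scc[1]=?,scc[2]=0,scc[3]=?,scc[4]=?,scc[5]=2,scc[6]=0,scc[7]=?,scc[8]=?)
step 6: low=(low[0]=0,low[1]=3,low[2]=1,low[3]=3,low[4]=?,low[5]=5,low[6]=1,low[7]=3,low[8]=?); scc=(scc[0]=1,scc[1]=?,scc[2]=0,scc[3]=?,scc[4]=?,scc[5]=2,scc[6]=0,scc[7]=?,scc[8]=?)
step 7: low=(low[0]=0,low[1]=3,low[2]=1,low[3]=3,low[4]=?,low[5]=5,low[6]=1,low[7]=3,low[8]=?); scc=(scc[0]=1,scc[1]=3,scc[2]=0,scc[3]=3,scc[4]=?,scc[5]=2,scc[6]=0,scc[7]=3,scc[8]=?)
step 8: low=(low[0]=0,low[1]=3,low[2]=1,low[3]=3,low[4]=7,low[5]=5,low[6]=1,low[7]=3,low[8]=8); scc=(scc[0]=1,scc[1]=3,scc[2]=0,scc[3]=3,scc[4]=?,scc[5]=2,scc[6]=0,scc[7]=3,scc[8]=4)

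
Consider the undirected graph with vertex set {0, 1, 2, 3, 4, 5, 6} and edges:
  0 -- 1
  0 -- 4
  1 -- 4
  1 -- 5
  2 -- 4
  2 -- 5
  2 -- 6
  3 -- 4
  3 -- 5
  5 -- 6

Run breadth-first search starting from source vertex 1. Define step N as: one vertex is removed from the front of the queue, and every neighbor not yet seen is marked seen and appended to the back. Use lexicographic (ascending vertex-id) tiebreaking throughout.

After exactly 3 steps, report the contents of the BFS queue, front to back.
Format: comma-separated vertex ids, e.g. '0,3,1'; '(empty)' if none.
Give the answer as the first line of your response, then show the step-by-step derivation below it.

5,2,3

step 1: dequeue 1; queue=[0,4,5]; order=1
step 2: dequeue 0; queue=[4,5]; order=1,0
step 3: dequeue 4; queue=[5,2,3]; order=1,0,4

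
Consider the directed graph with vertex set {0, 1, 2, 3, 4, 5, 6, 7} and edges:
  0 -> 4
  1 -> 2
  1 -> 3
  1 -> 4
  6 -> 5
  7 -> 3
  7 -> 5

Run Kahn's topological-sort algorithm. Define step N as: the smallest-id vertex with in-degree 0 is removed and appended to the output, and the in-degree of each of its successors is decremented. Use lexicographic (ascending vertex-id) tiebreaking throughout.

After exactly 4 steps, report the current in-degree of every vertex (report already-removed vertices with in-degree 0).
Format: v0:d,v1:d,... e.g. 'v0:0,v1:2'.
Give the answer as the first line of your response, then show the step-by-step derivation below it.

v0:0,v1:0,v2:0,v3:1,v4:0,v5:2,v6:0,v7:0

step 1: output 0; order=[0]; indeg=(0,0,1,2,1,2,0,0)
step 2: output 1; order=[0,1]; indeg=(0,0,0,1,0,2,0,0)
step 3: output 2; order=[0,1,2]; indeg=(0,0,0,1,0,2,0,0)
step 4: output 4; order=[0,1,2,4]; indeg=(0,0,0,1,0,2,0,0)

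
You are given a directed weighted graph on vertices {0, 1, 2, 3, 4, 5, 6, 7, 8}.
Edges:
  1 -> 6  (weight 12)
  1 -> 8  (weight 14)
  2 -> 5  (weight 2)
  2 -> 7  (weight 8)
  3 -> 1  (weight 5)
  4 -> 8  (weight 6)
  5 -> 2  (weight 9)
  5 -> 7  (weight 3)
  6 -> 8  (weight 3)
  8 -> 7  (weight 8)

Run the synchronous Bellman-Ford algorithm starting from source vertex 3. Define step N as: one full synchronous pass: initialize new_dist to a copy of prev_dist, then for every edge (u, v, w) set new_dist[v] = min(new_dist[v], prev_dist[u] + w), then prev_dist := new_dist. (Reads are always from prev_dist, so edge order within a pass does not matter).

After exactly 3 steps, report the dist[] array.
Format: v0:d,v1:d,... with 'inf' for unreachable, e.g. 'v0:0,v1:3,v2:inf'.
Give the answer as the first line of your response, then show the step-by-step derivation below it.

v0:inf,v1:5,v2:inf,v3:0,v4:inf,v5:inf,v6:17,v7:27,v8:19

step 1: dist = v0:inf,v1:5,v2:inf,v3:0,v4:inf,v5:inf,v6:inf,v7:inf,v8:inf
step 2: dist = v0:inf,v1:5,v2:inf,v3:0,v4:inf,v5:inf,v6:17,v7:inf,v8:19
step 3: dist = v0:inf,v1:5,v2:inf,v3:0,v4:inf,v5:inf,v6:17,v7:27,v8:19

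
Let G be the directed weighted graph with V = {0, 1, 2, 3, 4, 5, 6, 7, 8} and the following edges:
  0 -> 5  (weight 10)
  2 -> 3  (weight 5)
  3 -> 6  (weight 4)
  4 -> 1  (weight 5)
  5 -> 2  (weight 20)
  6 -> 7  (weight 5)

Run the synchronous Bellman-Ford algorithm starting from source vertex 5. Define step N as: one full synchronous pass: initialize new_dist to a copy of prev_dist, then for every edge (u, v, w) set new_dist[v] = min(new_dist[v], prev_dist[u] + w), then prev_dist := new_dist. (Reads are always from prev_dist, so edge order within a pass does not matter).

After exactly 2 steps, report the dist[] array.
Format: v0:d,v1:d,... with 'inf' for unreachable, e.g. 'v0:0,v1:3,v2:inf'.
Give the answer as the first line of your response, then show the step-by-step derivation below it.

v0:inf,v1:inf,v2:20,v3:25,v4:inf,v5:0,v6:inf,v7:inf,v8:inf

step 1: dist = v0:inf,v1:inf,v2:20,v3:inf,v4:inf,v5:0,v6:inf,v7:inf,v8:inf
step 2: dist = v0:inf,v1:inf,v2:20,v3:25,v4:inf,v5:0,v6:inf,v7:inf,v8:inf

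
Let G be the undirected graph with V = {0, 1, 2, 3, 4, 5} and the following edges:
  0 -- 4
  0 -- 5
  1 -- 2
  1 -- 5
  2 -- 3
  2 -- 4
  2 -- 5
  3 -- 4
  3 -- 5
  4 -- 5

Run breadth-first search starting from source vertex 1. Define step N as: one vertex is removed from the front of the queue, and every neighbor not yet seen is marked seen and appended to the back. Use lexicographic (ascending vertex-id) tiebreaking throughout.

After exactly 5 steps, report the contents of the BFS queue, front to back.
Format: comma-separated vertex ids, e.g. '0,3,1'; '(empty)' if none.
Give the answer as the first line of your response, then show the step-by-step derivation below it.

0

step 1: dequeue 1; queue=[2,5]; order=1
step 2: dequeue 2; queue=[5,3,4]; order=1,2
step 3: dequeue 5; queue=[3,4,0]; order=1,2,5
step 4: dequeue 3; queue=[4,0]; order=1,2,5,3
step 5: dequeue 4; queue=[0]; order=1,2,5,3,4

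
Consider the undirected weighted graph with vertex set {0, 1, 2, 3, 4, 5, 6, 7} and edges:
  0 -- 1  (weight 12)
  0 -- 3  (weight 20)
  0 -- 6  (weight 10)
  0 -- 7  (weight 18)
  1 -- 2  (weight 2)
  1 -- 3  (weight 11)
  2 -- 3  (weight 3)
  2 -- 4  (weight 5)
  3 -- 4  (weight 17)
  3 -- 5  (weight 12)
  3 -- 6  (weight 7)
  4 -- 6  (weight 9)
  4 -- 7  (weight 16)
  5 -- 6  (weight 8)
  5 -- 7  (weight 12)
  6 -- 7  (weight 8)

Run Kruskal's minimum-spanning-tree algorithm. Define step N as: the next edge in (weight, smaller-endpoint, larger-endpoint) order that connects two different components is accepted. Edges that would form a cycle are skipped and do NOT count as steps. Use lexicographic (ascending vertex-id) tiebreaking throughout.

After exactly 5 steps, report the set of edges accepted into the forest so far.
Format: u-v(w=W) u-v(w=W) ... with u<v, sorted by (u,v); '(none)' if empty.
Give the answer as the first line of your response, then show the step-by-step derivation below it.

1-2(w=2) 2-3(w=3) 2-4(w=5) 3-6(w=7) 5-6(w=8)

step 1: add edge 1-2 (w=2); MST = {1-2(w=2)}
step 2: add edge 2-3 (w=3); MST = {1-2(w=2) 2-3(w=3)}
step 3: add edge 2-4 (w=5); MST = {1-2(w=2) 2-3(w=3) 2-4(w=5)}
step 4: add edge 3-6 (w=7); MST = {1-2(w=2) 2-3(w=3) 2-4(w=5) 3-6(w=7)}
step 5: add edge 5-6 (w=8); MST = {1-2(w=2) 2-3(w=3) 2-4(w=5) 3-6(w=7) 5-6(w=8)}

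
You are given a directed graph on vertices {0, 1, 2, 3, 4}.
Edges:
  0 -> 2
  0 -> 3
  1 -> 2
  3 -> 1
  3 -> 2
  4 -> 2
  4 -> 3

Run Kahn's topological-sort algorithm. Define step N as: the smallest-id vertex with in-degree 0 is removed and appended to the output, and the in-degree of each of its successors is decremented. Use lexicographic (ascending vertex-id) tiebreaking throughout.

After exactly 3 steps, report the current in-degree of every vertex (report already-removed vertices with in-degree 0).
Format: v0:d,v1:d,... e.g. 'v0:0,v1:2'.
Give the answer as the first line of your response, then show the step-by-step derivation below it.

v0:0,v1:0,v2:1,v3:0,v4:0

step 1: output 0; order=[0]; indeg=(0,1,3,1,0)
step 2: output 4; order=[0,4]; indeg=(0,1,2,0,0)
step 3: output 3; order=[0,4,3]; indeg=(0,0,1,0,0)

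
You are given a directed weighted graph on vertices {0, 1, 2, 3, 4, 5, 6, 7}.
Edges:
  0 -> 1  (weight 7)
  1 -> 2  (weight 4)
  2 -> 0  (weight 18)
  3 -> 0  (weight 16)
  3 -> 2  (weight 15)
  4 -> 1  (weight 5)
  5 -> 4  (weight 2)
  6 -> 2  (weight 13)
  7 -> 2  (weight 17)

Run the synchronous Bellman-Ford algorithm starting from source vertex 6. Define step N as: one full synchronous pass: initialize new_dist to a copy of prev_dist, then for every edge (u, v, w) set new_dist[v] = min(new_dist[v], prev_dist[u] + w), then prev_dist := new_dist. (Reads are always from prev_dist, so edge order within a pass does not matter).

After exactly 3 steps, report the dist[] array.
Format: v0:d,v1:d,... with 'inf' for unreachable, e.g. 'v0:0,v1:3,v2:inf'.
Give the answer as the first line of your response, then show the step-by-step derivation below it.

v0:31,v1:38,v2:13,v3:inf,v4:inf,v5:inf,v6:0,v7:inf

step 1: dist = v0:inf,v1:inf,v2:13,v3:inf,v4:inf,v5:inf,v6:0,v7:inf
step 2: dist = v0:31,v1:inf,v2:13,v3:inf,v4:inf,v5:inf,v6:0,v7:inf
step 3: dist = v0:31,v1:38,v2:13,v3:inf,v4:inf,v5:inf,v6:0,v7:inf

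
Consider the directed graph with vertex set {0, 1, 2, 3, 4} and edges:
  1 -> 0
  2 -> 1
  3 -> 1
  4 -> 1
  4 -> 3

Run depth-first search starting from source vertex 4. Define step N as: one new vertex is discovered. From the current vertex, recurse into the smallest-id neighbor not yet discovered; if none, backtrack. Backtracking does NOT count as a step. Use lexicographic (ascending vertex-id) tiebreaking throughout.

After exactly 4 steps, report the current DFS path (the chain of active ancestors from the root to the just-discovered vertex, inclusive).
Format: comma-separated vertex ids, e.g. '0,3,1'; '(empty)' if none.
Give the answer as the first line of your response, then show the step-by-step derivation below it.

4,3

step 1: discover 4; path=4; order=4
step 2: discover 1; path=4>1; order=4,1
step 3: discover 0; path=4>1>0; order=4,1,0
step 4: discover 3; path=4>3; order=4,1,0,3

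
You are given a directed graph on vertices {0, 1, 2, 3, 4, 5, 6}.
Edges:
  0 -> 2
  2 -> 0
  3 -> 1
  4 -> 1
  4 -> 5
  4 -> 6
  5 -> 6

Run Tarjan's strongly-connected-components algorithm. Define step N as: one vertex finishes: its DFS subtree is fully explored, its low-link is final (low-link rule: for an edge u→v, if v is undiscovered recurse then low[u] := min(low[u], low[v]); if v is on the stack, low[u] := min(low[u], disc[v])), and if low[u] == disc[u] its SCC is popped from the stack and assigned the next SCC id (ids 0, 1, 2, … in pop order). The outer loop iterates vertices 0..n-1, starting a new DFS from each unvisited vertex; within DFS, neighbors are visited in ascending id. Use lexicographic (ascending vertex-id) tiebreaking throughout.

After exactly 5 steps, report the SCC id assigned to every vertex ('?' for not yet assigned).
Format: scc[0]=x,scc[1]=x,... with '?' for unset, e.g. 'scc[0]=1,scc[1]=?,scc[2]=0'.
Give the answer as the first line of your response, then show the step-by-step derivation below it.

scc[0]=0,scc[1]=1,scc[2]=0,scc[3]=2,scc[4]=?,scc[5]=?,scc[6]=3

step 1: low=(low[0]=0,low[1]=?,low[2]=0,low[3]=?,low[4]=?,low[5]=?,low[6]=?); scc=(scc[0]=?,scc[1]=?,scc[2]=?,scc[3]=?,scc[4]=?,scc[5]=?,scc[6]=?)
step 2: low=(low[0]=0,low[1]=?,low[2]=0,low[3]=?,low[4]=?,low[5]=?,low[6]=?); scc=(scc[0]=0,scc[1]=?,scc[2]=0,scc[3]=?,scc[4]=?,scc[5]=?,scc[6]=?)
step 3: low=(low[0]=0,low[1]=2,low[2]=0,low[3]=?,low[4]=?,low[5]=?,low[6]=?); scc=(scc[0]=0,scc[1]=1,scc[2]=0,scc[3]=?,scc[4]=?,scc[5]=?,scc[6]=?)
step 4: low=(low[0]=0,low[1]=2,low[2]=0,low[3]=3,low[4]=?,low[5]=?,low[6]=?); scc=(scc[0]=0,scc[1]=1,scc[2]=0,scc[3]=2,scc[4]=?,scc[5]=?,scc[6]=?)
step 5: low=(low[0]=0,low[1]=2,low[2]=0,low[3]=3,low[4]=4,low[5]=5,low[6]=6); scc=(scc[0]=0,scc[1]=1,scc[2]=0,scc[3]=2,scc[4]=?,scc[5]=?,scc[6]=3)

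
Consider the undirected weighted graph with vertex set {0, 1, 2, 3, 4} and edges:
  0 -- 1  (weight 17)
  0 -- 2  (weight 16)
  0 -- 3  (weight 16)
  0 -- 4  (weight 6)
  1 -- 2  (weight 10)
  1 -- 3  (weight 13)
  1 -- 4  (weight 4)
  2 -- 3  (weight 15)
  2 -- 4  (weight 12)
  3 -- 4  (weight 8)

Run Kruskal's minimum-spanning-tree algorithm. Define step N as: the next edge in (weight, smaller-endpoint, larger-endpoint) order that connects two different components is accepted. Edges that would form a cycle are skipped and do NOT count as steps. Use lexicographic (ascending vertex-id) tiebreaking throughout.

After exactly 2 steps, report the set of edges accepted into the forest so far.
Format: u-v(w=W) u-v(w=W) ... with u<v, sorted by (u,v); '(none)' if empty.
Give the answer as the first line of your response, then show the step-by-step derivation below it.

0-4(w=6) 1-4(w=4)

step 1: add edge 1-4 (w=4); MST = {1-4(w=4)}
step 2: add edge 0-4 (w=6); MST = {0-4(w=6) 1-4(w=4)}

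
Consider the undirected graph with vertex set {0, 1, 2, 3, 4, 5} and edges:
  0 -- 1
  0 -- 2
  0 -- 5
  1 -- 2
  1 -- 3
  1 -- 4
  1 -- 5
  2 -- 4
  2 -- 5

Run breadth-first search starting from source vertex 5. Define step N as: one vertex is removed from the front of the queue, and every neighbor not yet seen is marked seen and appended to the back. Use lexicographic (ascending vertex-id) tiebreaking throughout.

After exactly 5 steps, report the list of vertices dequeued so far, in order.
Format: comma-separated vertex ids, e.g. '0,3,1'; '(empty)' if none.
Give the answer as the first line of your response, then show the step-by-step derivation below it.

5,0,1,2,3

step 1: dequeue 5; queue=[0,1,2]; order=5
step 2: dequeue 0; queue=[1,2]; order=5,0
step 3: dequeue 1; queue=[2,3,4]; order=5,0,1
step 4: dequeue 2; queue=[3,4]; order=5,0,1,2
step 5: dequeue 3; queue=[4]; order=5,0,1,2,3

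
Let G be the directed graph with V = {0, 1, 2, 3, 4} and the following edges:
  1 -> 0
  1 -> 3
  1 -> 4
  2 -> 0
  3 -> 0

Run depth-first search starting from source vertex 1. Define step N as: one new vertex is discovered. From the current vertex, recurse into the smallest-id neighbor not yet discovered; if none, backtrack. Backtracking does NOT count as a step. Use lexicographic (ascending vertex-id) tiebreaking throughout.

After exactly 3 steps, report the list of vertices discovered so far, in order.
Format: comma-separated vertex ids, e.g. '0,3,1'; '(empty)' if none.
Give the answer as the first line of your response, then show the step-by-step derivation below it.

1,0,3

step 1: discover 1; path=1; order=1
step 2: discover 0; path=1>0; order=1,0
step 3: discover 3; path=1>3; order=1,0,3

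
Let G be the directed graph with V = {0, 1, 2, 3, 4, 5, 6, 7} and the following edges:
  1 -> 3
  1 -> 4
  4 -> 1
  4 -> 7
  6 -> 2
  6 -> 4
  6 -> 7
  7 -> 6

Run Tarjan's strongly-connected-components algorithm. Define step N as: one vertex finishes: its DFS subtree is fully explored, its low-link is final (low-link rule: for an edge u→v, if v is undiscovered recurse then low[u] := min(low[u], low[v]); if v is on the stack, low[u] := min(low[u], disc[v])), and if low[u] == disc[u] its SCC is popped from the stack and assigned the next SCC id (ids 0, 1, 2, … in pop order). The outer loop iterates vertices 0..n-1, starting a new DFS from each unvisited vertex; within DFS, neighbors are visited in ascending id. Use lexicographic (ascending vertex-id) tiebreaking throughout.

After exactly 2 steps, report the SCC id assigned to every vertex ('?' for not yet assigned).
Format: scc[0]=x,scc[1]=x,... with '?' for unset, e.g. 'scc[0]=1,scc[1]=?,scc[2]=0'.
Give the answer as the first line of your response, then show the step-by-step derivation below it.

scc[0]=0,scc[1]=?,scc[2]=?,scc[3]=1,scc[4]=?,scc[5]=?,scc[6]=?,scc[7]=?

step 1: low=(low[0]=0,low[1]=?,low[2]=?,low[3]=?,low[4]=?,low[5]=?,low[6]=?,low[7]=?); scc=(scc[0]=0,scc[1]=?,scc[2]=?,scc[3]=?,scc[4]=?,scc[5]=?,scc[6]=?,scc[7]=?)
step 2: low=(low[0]=0,low[1]=1,low[2]=?,low[3]=2,low[4]=?,low[5]=?,low[6]=?,low[7]=?); scc=(scc[0]=0,scc[1]=?,scc[2]=?,scc[3]=1,scc[4]=?,scc[5]=?,scc[6]=?,scc[7]=?)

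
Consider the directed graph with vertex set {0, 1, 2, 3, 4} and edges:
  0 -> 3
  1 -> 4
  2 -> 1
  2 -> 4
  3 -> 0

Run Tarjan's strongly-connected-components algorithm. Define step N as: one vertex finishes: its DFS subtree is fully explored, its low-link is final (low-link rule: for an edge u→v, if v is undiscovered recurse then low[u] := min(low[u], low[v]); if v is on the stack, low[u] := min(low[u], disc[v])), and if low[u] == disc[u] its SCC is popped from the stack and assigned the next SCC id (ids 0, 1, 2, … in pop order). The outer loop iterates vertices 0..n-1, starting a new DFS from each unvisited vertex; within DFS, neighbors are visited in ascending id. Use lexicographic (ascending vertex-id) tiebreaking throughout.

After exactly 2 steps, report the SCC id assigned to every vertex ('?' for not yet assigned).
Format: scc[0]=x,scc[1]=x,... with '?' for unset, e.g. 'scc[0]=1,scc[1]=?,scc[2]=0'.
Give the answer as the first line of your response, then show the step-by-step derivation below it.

scc[0]=0,scc[1]=?,scc[2]=?,scc[3]=0,scc[4]=?

step 1: low=(low[0]=0,low[1]=?,low[2]=?,low[3]=0,low[4]=?); scc=(scc[0]=?,scc[1]=?,scc[2]=?,scc[3]=?,scc[4]=?)
step 2: low=(low[0]=0,low[1]=?,low[2]=?,low[3]=0,low[4]=?); scc=(scc[0]=0,scc[1]=?,scc[2]=?,scc[3]=0,scc[4]=?)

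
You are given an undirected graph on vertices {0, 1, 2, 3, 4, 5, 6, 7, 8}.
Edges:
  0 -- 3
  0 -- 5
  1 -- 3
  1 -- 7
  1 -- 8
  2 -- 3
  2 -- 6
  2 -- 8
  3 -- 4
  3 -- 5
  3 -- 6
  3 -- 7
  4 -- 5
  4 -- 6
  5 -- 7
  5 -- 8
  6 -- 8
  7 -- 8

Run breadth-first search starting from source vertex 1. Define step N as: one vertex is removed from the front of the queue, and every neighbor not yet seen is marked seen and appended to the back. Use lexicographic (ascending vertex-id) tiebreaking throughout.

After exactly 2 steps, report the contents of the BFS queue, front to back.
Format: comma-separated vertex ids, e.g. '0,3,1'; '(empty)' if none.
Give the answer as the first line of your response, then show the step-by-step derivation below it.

7,8,0,2,4,5,6

step 1: dequeue 1; queue=[3,7,8]; order=1
step 2: dequeue 3; queue=[7,8,0,2,4,5,6]; order=1,3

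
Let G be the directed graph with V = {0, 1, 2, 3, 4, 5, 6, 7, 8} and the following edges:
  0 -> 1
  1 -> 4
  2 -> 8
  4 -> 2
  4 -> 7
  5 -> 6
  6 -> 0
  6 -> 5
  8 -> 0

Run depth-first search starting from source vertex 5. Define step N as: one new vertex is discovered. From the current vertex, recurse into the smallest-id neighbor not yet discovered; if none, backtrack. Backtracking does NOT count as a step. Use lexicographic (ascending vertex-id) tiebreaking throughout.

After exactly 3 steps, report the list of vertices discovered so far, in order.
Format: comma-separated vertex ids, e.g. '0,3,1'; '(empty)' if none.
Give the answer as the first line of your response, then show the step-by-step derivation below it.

5,6,0

step 1: discover 5; path=5; order=5
step 2: discover 6; path=5>6; order=5,6
step 3: discover 0; path=5>6>0; order=5,6,0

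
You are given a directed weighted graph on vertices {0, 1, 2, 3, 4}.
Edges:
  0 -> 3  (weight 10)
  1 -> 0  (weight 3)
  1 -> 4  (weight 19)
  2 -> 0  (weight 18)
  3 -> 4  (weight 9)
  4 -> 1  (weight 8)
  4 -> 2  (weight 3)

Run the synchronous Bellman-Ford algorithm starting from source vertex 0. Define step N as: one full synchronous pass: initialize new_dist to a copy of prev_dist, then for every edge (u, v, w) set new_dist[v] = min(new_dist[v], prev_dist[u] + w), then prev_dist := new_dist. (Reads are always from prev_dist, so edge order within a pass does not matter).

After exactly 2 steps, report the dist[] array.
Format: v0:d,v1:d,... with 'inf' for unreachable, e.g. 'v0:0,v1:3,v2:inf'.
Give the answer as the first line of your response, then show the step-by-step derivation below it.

v0:0,v1:inf,v2:inf,v3:10,v4:19

step 1: dist = v0:0,v1:inf,v2:inf,v3:10,v4:inf
step 2: dist = v0:0,v1:inf,v2:inf,v3:10,v4:19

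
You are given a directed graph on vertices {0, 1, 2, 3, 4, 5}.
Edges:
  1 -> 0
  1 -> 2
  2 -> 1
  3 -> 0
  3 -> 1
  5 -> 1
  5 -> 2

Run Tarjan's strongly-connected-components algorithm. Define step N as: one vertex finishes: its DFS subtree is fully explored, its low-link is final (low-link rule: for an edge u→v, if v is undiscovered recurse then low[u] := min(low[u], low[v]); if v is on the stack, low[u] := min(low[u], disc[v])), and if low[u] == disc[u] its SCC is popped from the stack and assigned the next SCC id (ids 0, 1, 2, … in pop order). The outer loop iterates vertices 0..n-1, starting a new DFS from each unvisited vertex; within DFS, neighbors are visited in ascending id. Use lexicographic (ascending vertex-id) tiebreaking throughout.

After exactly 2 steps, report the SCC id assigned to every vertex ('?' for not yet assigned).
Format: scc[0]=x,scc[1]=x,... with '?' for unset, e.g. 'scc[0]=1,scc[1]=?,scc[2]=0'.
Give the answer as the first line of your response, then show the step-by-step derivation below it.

scc[0]=0,scc[1]=?,scc[2]=?,scc[3]=?,scc[4]=?,scc[5]=?

step 1: low=(low[0]=0,low[1]=?,low[2]=?,low[3]=?,low[4]=?,low[5]=?); scc=(scc[0]=0,scc[1]=?,scc[2]=?,scc[3]=?,scc[4]=?,scc[5]=?)
step 2: low=(low[0]=0,low[1]=1,low[2]=1,low[3]=?,low[4]=?,low[5]=?); scc=(scc[0]=0,scc[1]=?,scc[2]=?,scc[3]=?,scc[4]=?,scc[5]=?)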